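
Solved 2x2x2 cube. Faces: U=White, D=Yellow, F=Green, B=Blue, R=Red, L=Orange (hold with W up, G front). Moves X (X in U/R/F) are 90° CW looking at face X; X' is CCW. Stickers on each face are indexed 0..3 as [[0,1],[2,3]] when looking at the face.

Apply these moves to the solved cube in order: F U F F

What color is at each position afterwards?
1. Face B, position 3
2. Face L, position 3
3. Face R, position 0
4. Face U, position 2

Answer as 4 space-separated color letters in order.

After move 1 (F): F=GGGG U=WWOO R=WRWR D=RRYY L=OYOY
After move 2 (U): U=OWOW F=WRGG R=BBWR B=OYBB L=GGOY
After move 3 (F): F=GWGR U=OWYG R=OBWR D=WBYY L=GROR
After move 4 (F): F=GGRW U=OWRR R=YBGR D=WOYY L=GWOB
Query 1: B[3] = B
Query 2: L[3] = B
Query 3: R[0] = Y
Query 4: U[2] = R

Answer: B B Y R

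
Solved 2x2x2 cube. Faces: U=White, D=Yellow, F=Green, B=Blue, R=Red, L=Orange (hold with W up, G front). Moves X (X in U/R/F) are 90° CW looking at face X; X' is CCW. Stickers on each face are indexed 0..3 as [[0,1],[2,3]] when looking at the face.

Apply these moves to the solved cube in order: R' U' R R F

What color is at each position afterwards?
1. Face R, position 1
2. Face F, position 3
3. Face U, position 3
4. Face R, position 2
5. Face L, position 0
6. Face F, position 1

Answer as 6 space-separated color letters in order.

Answer: R Y B G Y O

Derivation:
After move 1 (R'): R=RRRR U=WBWB F=GWGW D=YGYG B=YBYB
After move 2 (U'): U=BBWW F=OOGW R=GWRR B=RRYB L=YBOO
After move 3 (R): R=RGRW U=BOWW F=OGGG D=YYYR B=WRBB
After move 4 (R): R=RRWG U=BGWG F=OYGR D=YBYW B=WROB
After move 5 (F): F=GORY U=BGOB R=WRGG D=WRYW L=YYOB
Query 1: R[1] = R
Query 2: F[3] = Y
Query 3: U[3] = B
Query 4: R[2] = G
Query 5: L[0] = Y
Query 6: F[1] = O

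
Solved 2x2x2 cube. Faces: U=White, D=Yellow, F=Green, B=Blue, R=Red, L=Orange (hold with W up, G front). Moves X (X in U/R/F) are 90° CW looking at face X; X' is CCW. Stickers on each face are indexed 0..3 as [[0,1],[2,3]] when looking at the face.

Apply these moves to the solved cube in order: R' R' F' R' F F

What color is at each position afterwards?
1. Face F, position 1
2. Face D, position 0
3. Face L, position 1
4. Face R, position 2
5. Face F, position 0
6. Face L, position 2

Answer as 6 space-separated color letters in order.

Answer: G G W Y R O

Derivation:
After move 1 (R'): R=RRRR U=WBWB F=GWGW D=YGYG B=YBYB
After move 2 (R'): R=RRRR U=WYWY F=GBGB D=YWYW B=GBGB
After move 3 (F'): F=BBGG U=WYRR R=WRYR D=OOYW L=OYOW
After move 4 (R'): R=RRWY U=WGRG F=BYGR D=OBYG B=WBOB
After move 5 (F): F=GBRY U=WGWY R=RRGY D=WRYG L=OOOB
After move 6 (F): F=RGYB U=WGBO R=WRYY D=GRYG L=OWOR
Query 1: F[1] = G
Query 2: D[0] = G
Query 3: L[1] = W
Query 4: R[2] = Y
Query 5: F[0] = R
Query 6: L[2] = O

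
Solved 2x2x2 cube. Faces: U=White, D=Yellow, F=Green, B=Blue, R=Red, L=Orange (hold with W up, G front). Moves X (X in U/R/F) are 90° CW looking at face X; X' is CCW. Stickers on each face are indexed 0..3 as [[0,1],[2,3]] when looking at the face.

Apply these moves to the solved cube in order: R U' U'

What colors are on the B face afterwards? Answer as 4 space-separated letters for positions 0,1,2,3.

After move 1 (R): R=RRRR U=WGWG F=GYGY D=YBYB B=WBWB
After move 2 (U'): U=GGWW F=OOGY R=GYRR B=RRWB L=WBOO
After move 3 (U'): U=GWGW F=WBGY R=OORR B=GYWB L=RROO
Query: B face = GYWB

Answer: G Y W B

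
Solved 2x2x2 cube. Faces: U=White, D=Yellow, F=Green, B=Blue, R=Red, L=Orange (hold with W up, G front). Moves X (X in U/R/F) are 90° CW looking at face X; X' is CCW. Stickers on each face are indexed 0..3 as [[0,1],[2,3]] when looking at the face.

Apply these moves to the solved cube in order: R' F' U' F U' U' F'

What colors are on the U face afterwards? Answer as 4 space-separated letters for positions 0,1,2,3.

After move 1 (R'): R=RRRR U=WBWB F=GWGW D=YGYG B=YBYB
After move 2 (F'): F=WWGG U=WBRR R=GRYR D=OOYG L=OBOW
After move 3 (U'): U=BRWR F=OBGG R=WWYR B=GRYB L=YBOW
After move 4 (F): F=GOGB U=BRWB R=WWRR D=YWYG L=YOOO
After move 5 (U'): U=RBBW F=YOGB R=GORR B=WWYB L=GROO
After move 6 (U'): U=BWRB F=GRGB R=YORR B=GOYB L=WWOO
After move 7 (F'): F=RBGG U=BWYR R=WOYR D=WOYG L=WBOR
Query: U face = BWYR

Answer: B W Y R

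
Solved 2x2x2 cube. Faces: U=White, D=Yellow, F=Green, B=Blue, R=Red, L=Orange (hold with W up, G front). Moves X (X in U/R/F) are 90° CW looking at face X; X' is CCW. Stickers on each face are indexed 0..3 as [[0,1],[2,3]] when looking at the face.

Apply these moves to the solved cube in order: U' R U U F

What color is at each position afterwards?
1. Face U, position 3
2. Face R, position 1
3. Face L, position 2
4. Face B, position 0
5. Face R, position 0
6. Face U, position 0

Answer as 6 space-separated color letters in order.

Answer: G B O O O G

Derivation:
After move 1 (U'): U=WWWW F=OOGG R=GGRR B=RRBB L=BBOO
After move 2 (R): R=RGRG U=WOWG F=OYGY D=YBYR B=WRWB
After move 3 (U): U=WWGO F=RGGY R=WRRG B=BBWB L=OYOO
After move 4 (U): U=GWOW F=WRGY R=BBRG B=OYWB L=RGOO
After move 5 (F): F=GWYR U=GWOG R=OBWG D=RBYR L=RYOB
Query 1: U[3] = G
Query 2: R[1] = B
Query 3: L[2] = O
Query 4: B[0] = O
Query 5: R[0] = O
Query 6: U[0] = G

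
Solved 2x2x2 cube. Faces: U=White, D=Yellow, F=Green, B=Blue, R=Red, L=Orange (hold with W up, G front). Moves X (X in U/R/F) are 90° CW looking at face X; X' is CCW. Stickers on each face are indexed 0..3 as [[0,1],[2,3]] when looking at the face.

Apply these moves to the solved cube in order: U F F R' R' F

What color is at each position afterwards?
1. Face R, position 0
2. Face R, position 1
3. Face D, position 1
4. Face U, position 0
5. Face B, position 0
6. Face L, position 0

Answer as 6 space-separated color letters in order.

Answer: Y G R W R G

Derivation:
After move 1 (U): U=WWWW F=RRGG R=BBRR B=OOBB L=GGOO
After move 2 (F): F=GRGR U=WWOG R=WBWR D=RBYY L=GYOY
After move 3 (F): F=GGRR U=WWYY R=OBGR D=WWYY L=GROB
After move 4 (R'): R=BROG U=WBYO F=GWRY D=WGYR B=YOWB
After move 5 (R'): R=RGBO U=WWYY F=GBRO D=WWYY B=ROGB
After move 6 (F): F=RGOB U=WWBR R=YGYO D=BRYY L=GWOW
Query 1: R[0] = Y
Query 2: R[1] = G
Query 3: D[1] = R
Query 4: U[0] = W
Query 5: B[0] = R
Query 6: L[0] = G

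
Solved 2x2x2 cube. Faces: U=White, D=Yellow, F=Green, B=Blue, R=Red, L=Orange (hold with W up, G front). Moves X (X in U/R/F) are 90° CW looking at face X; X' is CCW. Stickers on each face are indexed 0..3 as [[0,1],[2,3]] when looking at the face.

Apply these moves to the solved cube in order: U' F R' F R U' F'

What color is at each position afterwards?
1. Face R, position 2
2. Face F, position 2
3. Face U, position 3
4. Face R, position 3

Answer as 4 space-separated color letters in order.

Answer: W B W R

Derivation:
After move 1 (U'): U=WWWW F=OOGG R=GGRR B=RRBB L=BBOO
After move 2 (F): F=GOGO U=WWOB R=WGWR D=RGYY L=BYOY
After move 3 (R'): R=GRWW U=WBOR F=GWGB D=ROYO B=YRGB
After move 4 (F): F=GGBW U=WBYY R=ORRW D=WGYO L=BROO
After move 5 (R): R=ROWR U=WGYW F=GGBO D=WGYY B=YRBB
After move 6 (U'): U=GWWY F=BRBO R=GGWR B=ROBB L=YROO
After move 7 (F'): F=ROBB U=GWGW R=GGWR D=ROYY L=YYOW
Query 1: R[2] = W
Query 2: F[2] = B
Query 3: U[3] = W
Query 4: R[3] = R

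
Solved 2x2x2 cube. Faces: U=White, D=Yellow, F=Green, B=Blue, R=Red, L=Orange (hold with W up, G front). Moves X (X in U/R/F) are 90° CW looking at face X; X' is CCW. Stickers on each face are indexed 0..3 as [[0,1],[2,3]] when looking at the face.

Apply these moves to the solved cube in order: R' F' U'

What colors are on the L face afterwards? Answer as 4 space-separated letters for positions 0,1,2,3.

Answer: Y B O W

Derivation:
After move 1 (R'): R=RRRR U=WBWB F=GWGW D=YGYG B=YBYB
After move 2 (F'): F=WWGG U=WBRR R=GRYR D=OOYG L=OBOW
After move 3 (U'): U=BRWR F=OBGG R=WWYR B=GRYB L=YBOW
Query: L face = YBOW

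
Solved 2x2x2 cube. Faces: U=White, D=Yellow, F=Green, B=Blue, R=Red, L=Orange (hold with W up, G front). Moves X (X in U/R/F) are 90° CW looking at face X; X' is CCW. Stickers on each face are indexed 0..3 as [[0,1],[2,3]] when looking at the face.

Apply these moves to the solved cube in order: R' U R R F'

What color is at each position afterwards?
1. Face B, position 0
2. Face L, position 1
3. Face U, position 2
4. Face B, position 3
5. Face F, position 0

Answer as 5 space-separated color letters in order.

Answer: W G R B Y

Derivation:
After move 1 (R'): R=RRRR U=WBWB F=GWGW D=YGYG B=YBYB
After move 2 (U): U=WWBB F=RRGW R=YBRR B=OOYB L=GWOO
After move 3 (R): R=RYRB U=WRBW F=RGGG D=YYYO B=BOWB
After move 4 (R): R=RRBY U=WGBG F=RYGO D=YWYB B=WORB
After move 5 (F'): F=YORG U=WGRB R=WRYY D=WOYB L=GGOB
Query 1: B[0] = W
Query 2: L[1] = G
Query 3: U[2] = R
Query 4: B[3] = B
Query 5: F[0] = Y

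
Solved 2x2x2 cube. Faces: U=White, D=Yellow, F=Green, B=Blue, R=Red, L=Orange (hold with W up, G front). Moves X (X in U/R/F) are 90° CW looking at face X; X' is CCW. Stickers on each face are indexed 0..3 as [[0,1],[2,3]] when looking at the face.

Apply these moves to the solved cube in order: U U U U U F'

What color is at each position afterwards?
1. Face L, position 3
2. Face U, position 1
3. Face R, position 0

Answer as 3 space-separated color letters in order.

Answer: W W Y

Derivation:
After move 1 (U): U=WWWW F=RRGG R=BBRR B=OOBB L=GGOO
After move 2 (U): U=WWWW F=BBGG R=OORR B=GGBB L=RROO
After move 3 (U): U=WWWW F=OOGG R=GGRR B=RRBB L=BBOO
After move 4 (U): U=WWWW F=GGGG R=RRRR B=BBBB L=OOOO
After move 5 (U): U=WWWW F=RRGG R=BBRR B=OOBB L=GGOO
After move 6 (F'): F=RGRG U=WWBR R=YBYR D=GOYY L=GWOW
Query 1: L[3] = W
Query 2: U[1] = W
Query 3: R[0] = Y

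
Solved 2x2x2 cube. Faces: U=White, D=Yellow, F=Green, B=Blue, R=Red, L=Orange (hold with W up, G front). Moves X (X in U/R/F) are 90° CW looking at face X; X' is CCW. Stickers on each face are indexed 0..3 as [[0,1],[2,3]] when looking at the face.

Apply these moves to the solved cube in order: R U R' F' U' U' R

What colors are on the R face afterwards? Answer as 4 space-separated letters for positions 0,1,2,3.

Answer: Y G R O

Derivation:
After move 1 (R): R=RRRR U=WGWG F=GYGY D=YBYB B=WBWB
After move 2 (U): U=WWGG F=RRGY R=WBRR B=OOWB L=GYOO
After move 3 (R'): R=BRWR U=WWGO F=RWGG D=YRYY B=BOBB
After move 4 (F'): F=WGRG U=WWBW R=RRYR D=YOYY L=GOOG
After move 5 (U'): U=WWWB F=GORG R=WGYR B=RRBB L=BOOG
After move 6 (U'): U=WBWW F=BORG R=GOYR B=WGBB L=RROG
After move 7 (R): R=YGRO U=WOWG F=BORY D=YBYW B=WGBB
Query: R face = YGRO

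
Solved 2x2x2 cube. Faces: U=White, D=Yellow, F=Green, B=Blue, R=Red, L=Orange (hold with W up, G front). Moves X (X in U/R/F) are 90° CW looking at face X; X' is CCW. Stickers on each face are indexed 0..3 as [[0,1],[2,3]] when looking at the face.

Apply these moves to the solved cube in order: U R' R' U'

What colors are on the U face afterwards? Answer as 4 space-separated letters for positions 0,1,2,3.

After move 1 (U): U=WWWW F=RRGG R=BBRR B=OOBB L=GGOO
After move 2 (R'): R=BRBR U=WBWO F=RWGW D=YRYG B=YOYB
After move 3 (R'): R=RRBB U=WYWY F=RBGO D=YWYW B=GORB
After move 4 (U'): U=YYWW F=GGGO R=RBBB B=RRRB L=GOOO
Query: U face = YYWW

Answer: Y Y W W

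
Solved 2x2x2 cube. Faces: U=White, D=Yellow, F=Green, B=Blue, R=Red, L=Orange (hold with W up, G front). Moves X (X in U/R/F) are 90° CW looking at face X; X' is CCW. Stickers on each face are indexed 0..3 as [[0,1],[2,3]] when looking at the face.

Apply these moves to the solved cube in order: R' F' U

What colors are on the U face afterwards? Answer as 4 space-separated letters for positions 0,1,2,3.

Answer: R W R B

Derivation:
After move 1 (R'): R=RRRR U=WBWB F=GWGW D=YGYG B=YBYB
After move 2 (F'): F=WWGG U=WBRR R=GRYR D=OOYG L=OBOW
After move 3 (U): U=RWRB F=GRGG R=YBYR B=OBYB L=WWOW
Query: U face = RWRB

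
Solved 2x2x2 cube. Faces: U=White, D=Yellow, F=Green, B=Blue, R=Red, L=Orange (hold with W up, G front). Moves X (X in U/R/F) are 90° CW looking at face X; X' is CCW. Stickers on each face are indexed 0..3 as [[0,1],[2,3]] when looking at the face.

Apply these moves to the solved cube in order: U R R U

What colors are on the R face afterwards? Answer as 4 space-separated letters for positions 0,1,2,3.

Answer: G O B B

Derivation:
After move 1 (U): U=WWWW F=RRGG R=BBRR B=OOBB L=GGOO
After move 2 (R): R=RBRB U=WRWG F=RYGY D=YBYO B=WOWB
After move 3 (R): R=RRBB U=WYWY F=RBGO D=YWYW B=GORB
After move 4 (U): U=WWYY F=RRGO R=GOBB B=GGRB L=RBOO
Query: R face = GOBB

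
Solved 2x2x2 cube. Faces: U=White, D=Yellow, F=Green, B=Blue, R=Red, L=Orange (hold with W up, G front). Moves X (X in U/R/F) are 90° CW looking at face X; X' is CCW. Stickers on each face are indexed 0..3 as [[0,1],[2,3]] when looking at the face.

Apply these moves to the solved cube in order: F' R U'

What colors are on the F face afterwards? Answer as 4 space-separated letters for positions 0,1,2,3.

Answer: O W G Y

Derivation:
After move 1 (F'): F=GGGG U=WWRR R=YRYR D=OOYY L=OWOW
After move 2 (R): R=YYRR U=WGRG F=GOGY D=OBYB B=RBWB
After move 3 (U'): U=GGWR F=OWGY R=GORR B=YYWB L=RBOW
Query: F face = OWGY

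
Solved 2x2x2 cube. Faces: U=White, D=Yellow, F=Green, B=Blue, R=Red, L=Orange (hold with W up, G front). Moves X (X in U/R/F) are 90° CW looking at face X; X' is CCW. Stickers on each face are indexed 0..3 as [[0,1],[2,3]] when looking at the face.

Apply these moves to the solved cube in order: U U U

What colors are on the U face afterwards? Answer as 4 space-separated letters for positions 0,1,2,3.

After move 1 (U): U=WWWW F=RRGG R=BBRR B=OOBB L=GGOO
After move 2 (U): U=WWWW F=BBGG R=OORR B=GGBB L=RROO
After move 3 (U): U=WWWW F=OOGG R=GGRR B=RRBB L=BBOO
Query: U face = WWWW

Answer: W W W W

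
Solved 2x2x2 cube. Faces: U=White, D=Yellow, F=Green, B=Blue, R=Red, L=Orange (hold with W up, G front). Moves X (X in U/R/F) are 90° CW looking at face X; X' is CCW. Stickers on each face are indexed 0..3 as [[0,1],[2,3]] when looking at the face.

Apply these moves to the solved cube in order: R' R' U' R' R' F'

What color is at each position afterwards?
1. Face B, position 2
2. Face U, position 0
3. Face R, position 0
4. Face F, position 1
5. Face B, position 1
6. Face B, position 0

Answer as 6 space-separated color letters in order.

Answer: O Y Y R R B

Derivation:
After move 1 (R'): R=RRRR U=WBWB F=GWGW D=YGYG B=YBYB
After move 2 (R'): R=RRRR U=WYWY F=GBGB D=YWYW B=GBGB
After move 3 (U'): U=YYWW F=OOGB R=GBRR B=RRGB L=GBOO
After move 4 (R'): R=BRGR U=YGWR F=OYGW D=YOYB B=WRWB
After move 5 (R'): R=RRBG U=YWWW F=OGGR D=YYYW B=BROB
After move 6 (F'): F=GROG U=YWRB R=YRYG D=BOYW L=GWOW
Query 1: B[2] = O
Query 2: U[0] = Y
Query 3: R[0] = Y
Query 4: F[1] = R
Query 5: B[1] = R
Query 6: B[0] = B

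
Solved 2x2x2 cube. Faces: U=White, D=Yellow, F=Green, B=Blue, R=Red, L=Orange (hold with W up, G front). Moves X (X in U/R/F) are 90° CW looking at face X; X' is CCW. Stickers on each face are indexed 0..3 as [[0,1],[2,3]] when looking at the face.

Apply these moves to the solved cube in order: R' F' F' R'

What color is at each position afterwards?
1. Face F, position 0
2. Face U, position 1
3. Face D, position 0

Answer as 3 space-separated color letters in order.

Answer: W Y B

Derivation:
After move 1 (R'): R=RRRR U=WBWB F=GWGW D=YGYG B=YBYB
After move 2 (F'): F=WWGG U=WBRR R=GRYR D=OOYG L=OBOW
After move 3 (F'): F=WGWG U=WBGY R=OROR D=BWYG L=OROR
After move 4 (R'): R=RROO U=WYGY F=WBWY D=BGYG B=GBWB
Query 1: F[0] = W
Query 2: U[1] = Y
Query 3: D[0] = B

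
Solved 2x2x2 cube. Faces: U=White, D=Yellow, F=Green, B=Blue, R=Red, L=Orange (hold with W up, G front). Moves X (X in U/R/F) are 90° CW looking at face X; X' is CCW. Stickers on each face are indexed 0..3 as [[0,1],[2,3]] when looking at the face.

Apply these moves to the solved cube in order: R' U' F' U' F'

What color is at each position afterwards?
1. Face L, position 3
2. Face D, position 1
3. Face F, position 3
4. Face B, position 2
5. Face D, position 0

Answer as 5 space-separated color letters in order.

After move 1 (R'): R=RRRR U=WBWB F=GWGW D=YGYG B=YBYB
After move 2 (U'): U=BBWW F=OOGW R=GWRR B=RRYB L=YBOO
After move 3 (F'): F=OWOG U=BBGR R=GWYR D=BOYG L=YWOW
After move 4 (U'): U=BRBG F=YWOG R=OWYR B=GWYB L=RROW
After move 5 (F'): F=WGYO U=BROY R=OWBR D=RWYG L=RGOB
Query 1: L[3] = B
Query 2: D[1] = W
Query 3: F[3] = O
Query 4: B[2] = Y
Query 5: D[0] = R

Answer: B W O Y R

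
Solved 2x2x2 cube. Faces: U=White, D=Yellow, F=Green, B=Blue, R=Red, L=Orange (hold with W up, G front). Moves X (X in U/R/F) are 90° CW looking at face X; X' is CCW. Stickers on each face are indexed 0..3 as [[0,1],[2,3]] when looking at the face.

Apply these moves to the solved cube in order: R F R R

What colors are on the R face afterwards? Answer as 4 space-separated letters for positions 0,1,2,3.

Answer: R G R W

Derivation:
After move 1 (R): R=RRRR U=WGWG F=GYGY D=YBYB B=WBWB
After move 2 (F): F=GGYY U=WGOO R=WRGR D=RRYB L=OYOB
After move 3 (R): R=GWRR U=WGOY F=GRYB D=RWYW B=OBGB
After move 4 (R): R=RGRW U=WROB F=GWYW D=RGYO B=YBGB
Query: R face = RGRW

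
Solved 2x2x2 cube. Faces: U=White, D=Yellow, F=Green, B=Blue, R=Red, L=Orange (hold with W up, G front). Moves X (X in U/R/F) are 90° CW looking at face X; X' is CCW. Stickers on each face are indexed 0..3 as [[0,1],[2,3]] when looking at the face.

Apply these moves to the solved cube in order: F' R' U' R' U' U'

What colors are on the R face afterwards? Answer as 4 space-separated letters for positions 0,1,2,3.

After move 1 (F'): F=GGGG U=WWRR R=YRYR D=OOYY L=OWOW
After move 2 (R'): R=RRYY U=WBRB F=GWGR D=OGYG B=YBOB
After move 3 (U'): U=BBWR F=OWGR R=GWYY B=RROB L=YBOW
After move 4 (R'): R=WYGY U=BOWR F=OBGR D=OWYR B=GRGB
After move 5 (U'): U=ORBW F=YBGR R=OBGY B=WYGB L=GROW
After move 6 (U'): U=RWOB F=GRGR R=YBGY B=OBGB L=WYOW
Query: R face = YBGY

Answer: Y B G Y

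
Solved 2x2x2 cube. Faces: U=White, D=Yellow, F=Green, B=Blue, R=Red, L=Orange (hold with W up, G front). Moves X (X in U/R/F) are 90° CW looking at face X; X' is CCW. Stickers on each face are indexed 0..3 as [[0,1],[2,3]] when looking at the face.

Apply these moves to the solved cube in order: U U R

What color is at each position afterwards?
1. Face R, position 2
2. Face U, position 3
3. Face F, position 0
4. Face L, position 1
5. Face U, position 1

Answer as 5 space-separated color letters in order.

After move 1 (U): U=WWWW F=RRGG R=BBRR B=OOBB L=GGOO
After move 2 (U): U=WWWW F=BBGG R=OORR B=GGBB L=RROO
After move 3 (R): R=RORO U=WBWG F=BYGY D=YBYG B=WGWB
Query 1: R[2] = R
Query 2: U[3] = G
Query 3: F[0] = B
Query 4: L[1] = R
Query 5: U[1] = B

Answer: R G B R B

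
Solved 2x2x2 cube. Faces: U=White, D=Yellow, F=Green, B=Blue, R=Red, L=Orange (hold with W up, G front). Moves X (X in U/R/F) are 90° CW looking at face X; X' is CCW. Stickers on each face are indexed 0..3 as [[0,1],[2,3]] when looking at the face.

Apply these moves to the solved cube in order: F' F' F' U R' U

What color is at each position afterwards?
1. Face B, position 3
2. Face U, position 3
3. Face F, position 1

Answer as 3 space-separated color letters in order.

Answer: B B R

Derivation:
After move 1 (F'): F=GGGG U=WWRR R=YRYR D=OOYY L=OWOW
After move 2 (F'): F=GGGG U=WWYY R=OROR D=WWYY L=OROR
After move 3 (F'): F=GGGG U=WWOO R=WRWR D=RRYY L=OYOY
After move 4 (U): U=OWOW F=WRGG R=BBWR B=OYBB L=GGOY
After move 5 (R'): R=BRBW U=OBOO F=WWGW D=RRYG B=YYRB
After move 6 (U): U=OOOB F=BRGW R=YYBW B=GGRB L=WWOY
Query 1: B[3] = B
Query 2: U[3] = B
Query 3: F[1] = R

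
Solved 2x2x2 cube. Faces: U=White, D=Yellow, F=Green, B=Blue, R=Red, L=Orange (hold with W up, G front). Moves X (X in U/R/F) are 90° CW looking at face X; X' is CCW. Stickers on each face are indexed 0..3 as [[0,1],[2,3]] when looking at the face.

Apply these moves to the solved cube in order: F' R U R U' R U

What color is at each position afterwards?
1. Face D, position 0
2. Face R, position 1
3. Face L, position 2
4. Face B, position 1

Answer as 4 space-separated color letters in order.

Answer: O R O W

Derivation:
After move 1 (F'): F=GGGG U=WWRR R=YRYR D=OOYY L=OWOW
After move 2 (R): R=YYRR U=WGRG F=GOGY D=OBYB B=RBWB
After move 3 (U): U=RWGG F=YYGY R=RBRR B=OWWB L=GOOW
After move 4 (R): R=RRRB U=RYGY F=YBGB D=OWYO B=GWWB
After move 5 (U'): U=YYRG F=GOGB R=YBRB B=RRWB L=GWOW
After move 6 (R): R=RYBB U=YORB F=GWGO D=OWYR B=GRYB
After move 7 (U): U=RYBO F=RYGO R=GRBB B=GWYB L=GWOW
Query 1: D[0] = O
Query 2: R[1] = R
Query 3: L[2] = O
Query 4: B[1] = W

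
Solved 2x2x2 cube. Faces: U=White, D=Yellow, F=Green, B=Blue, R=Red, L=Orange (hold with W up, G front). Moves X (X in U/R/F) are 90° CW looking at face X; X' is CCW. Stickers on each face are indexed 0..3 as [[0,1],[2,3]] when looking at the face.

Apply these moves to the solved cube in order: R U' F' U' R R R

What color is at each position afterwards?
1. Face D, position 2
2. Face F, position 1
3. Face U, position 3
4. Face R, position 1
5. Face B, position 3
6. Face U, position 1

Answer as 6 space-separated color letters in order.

After move 1 (R): R=RRRR U=WGWG F=GYGY D=YBYB B=WBWB
After move 2 (U'): U=GGWW F=OOGY R=GYRR B=RRWB L=WBOO
After move 3 (F'): F=OYOG U=GGGR R=BYYR D=BOYB L=WWOW
After move 4 (U'): U=GRGG F=WWOG R=OYYR B=BYWB L=RROW
After move 5 (R): R=YORY U=GWGG F=WOOB D=BWYB B=GYRB
After move 6 (R): R=RYYO U=GOGB F=WWOB D=BRYG B=GYWB
After move 7 (R): R=YROY U=GWGB F=WROG D=BWYG B=BYOB
Query 1: D[2] = Y
Query 2: F[1] = R
Query 3: U[3] = B
Query 4: R[1] = R
Query 5: B[3] = B
Query 6: U[1] = W

Answer: Y R B R B W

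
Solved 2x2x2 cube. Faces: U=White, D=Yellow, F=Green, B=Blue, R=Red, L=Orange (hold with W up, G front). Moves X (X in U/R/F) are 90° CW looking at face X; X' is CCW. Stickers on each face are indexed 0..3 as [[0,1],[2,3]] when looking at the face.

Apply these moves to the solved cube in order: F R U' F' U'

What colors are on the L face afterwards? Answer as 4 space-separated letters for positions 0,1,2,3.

After move 1 (F): F=GGGG U=WWOO R=WRWR D=RRYY L=OYOY
After move 2 (R): R=WWRR U=WGOG F=GRGY D=RBYB B=OBWB
After move 3 (U'): U=GGWO F=OYGY R=GRRR B=WWWB L=OBOY
After move 4 (F'): F=YYOG U=GGGR R=BRRR D=BYYB L=OOOW
After move 5 (U'): U=GRGG F=OOOG R=YYRR B=BRWB L=WWOW
Query: L face = WWOW

Answer: W W O W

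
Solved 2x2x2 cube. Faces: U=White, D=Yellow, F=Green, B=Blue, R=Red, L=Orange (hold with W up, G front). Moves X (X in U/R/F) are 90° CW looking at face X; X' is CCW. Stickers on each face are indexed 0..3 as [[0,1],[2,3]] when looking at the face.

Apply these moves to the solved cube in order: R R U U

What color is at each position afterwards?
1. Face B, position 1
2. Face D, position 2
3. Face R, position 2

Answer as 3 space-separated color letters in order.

After move 1 (R): R=RRRR U=WGWG F=GYGY D=YBYB B=WBWB
After move 2 (R): R=RRRR U=WYWY F=GBGB D=YWYW B=GBGB
After move 3 (U): U=WWYY F=RRGB R=GBRR B=OOGB L=GBOO
After move 4 (U): U=YWYW F=GBGB R=OORR B=GBGB L=RROO
Query 1: B[1] = B
Query 2: D[2] = Y
Query 3: R[2] = R

Answer: B Y R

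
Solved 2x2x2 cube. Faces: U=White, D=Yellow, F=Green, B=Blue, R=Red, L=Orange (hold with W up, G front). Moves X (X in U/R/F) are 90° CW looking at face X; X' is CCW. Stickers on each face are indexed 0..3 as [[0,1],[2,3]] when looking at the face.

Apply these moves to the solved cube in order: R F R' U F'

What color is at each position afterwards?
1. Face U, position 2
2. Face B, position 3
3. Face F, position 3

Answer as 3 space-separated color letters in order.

Answer: B B Y

Derivation:
After move 1 (R): R=RRRR U=WGWG F=GYGY D=YBYB B=WBWB
After move 2 (F): F=GGYY U=WGOO R=WRGR D=RRYB L=OYOB
After move 3 (R'): R=RRWG U=WWOW F=GGYO D=RGYY B=BBRB
After move 4 (U): U=OWWW F=RRYO R=BBWG B=OYRB L=GGOB
After move 5 (F'): F=RORY U=OWBW R=GBRG D=GBYY L=GWOW
Query 1: U[2] = B
Query 2: B[3] = B
Query 3: F[3] = Y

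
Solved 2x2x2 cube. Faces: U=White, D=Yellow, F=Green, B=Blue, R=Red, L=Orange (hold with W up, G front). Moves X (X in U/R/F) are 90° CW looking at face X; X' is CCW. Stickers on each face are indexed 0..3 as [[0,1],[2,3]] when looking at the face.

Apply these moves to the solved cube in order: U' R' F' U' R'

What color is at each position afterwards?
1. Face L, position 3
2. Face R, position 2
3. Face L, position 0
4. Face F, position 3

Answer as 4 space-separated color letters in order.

Answer: W W Y G

Derivation:
After move 1 (U'): U=WWWW F=OOGG R=GGRR B=RRBB L=BBOO
After move 2 (R'): R=GRGR U=WBWR F=OWGW D=YOYG B=YRYB
After move 3 (F'): F=WWOG U=WBGG R=ORYR D=BOYG L=BROW
After move 4 (U'): U=BGWG F=BROG R=WWYR B=ORYB L=YROW
After move 5 (R'): R=WRWY U=BYWO F=BGOG D=BRYG B=GROB
Query 1: L[3] = W
Query 2: R[2] = W
Query 3: L[0] = Y
Query 4: F[3] = G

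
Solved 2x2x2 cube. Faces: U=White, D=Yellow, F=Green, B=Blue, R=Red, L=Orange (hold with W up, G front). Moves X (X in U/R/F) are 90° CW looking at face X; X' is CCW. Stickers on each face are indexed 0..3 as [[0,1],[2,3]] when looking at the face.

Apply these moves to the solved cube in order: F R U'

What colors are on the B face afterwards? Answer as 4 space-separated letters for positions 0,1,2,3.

After move 1 (F): F=GGGG U=WWOO R=WRWR D=RRYY L=OYOY
After move 2 (R): R=WWRR U=WGOG F=GRGY D=RBYB B=OBWB
After move 3 (U'): U=GGWO F=OYGY R=GRRR B=WWWB L=OBOY
Query: B face = WWWB

Answer: W W W B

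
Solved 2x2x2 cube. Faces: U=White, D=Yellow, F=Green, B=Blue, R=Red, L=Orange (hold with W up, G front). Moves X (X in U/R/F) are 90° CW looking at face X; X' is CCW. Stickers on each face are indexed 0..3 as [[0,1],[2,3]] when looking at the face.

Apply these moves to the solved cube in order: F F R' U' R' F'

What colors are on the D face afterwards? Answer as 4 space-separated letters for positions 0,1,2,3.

After move 1 (F): F=GGGG U=WWOO R=WRWR D=RRYY L=OYOY
After move 2 (F): F=GGGG U=WWYY R=OROR D=WWYY L=OROR
After move 3 (R'): R=RROO U=WBYB F=GWGY D=WGYG B=YBWB
After move 4 (U'): U=BBWY F=ORGY R=GWOO B=RRWB L=YBOR
After move 5 (R'): R=WOGO U=BWWR F=OBGY D=WRYY B=GRGB
After move 6 (F'): F=BYOG U=BWWG R=ROWO D=BRYY L=YROW
Query: D face = BRYY

Answer: B R Y Y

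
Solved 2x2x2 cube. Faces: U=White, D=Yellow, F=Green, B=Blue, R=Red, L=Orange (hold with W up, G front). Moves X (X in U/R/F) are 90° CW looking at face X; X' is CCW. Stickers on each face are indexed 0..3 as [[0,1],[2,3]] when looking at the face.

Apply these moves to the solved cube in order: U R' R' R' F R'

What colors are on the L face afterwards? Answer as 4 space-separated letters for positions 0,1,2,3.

After move 1 (U): U=WWWW F=RRGG R=BBRR B=OOBB L=GGOO
After move 2 (R'): R=BRBR U=WBWO F=RWGW D=YRYG B=YOYB
After move 3 (R'): R=RRBB U=WYWY F=RBGO D=YWYW B=GORB
After move 4 (R'): R=RBRB U=WRWG F=RYGY D=YBYO B=WOWB
After move 5 (F): F=GRYY U=WROG R=WBGB D=RRYO L=GYOB
After move 6 (R'): R=BBWG U=WWOW F=GRYG D=RRYY B=OORB
Query: L face = GYOB

Answer: G Y O B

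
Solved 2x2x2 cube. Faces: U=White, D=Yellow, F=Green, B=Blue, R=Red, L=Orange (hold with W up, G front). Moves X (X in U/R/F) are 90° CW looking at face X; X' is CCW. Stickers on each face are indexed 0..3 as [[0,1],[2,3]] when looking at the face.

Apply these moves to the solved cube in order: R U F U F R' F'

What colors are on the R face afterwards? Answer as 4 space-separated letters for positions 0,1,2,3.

After move 1 (R): R=RRRR U=WGWG F=GYGY D=YBYB B=WBWB
After move 2 (U): U=WWGG F=RRGY R=WBRR B=OOWB L=GYOO
After move 3 (F): F=GRYR U=WWOY R=GBGR D=RWYB L=GYOB
After move 4 (U): U=OWYW F=GBYR R=OOGR B=GYWB L=GROB
After move 5 (F): F=YGRB U=OWBR R=YOWR D=GOYB L=GROW
After move 6 (R'): R=ORYW U=OWBG F=YWRR D=GGYB B=BYOB
After move 7 (F'): F=WRYR U=OWOY R=GRGW D=RWYB L=GGOB
Query: R face = GRGW

Answer: G R G W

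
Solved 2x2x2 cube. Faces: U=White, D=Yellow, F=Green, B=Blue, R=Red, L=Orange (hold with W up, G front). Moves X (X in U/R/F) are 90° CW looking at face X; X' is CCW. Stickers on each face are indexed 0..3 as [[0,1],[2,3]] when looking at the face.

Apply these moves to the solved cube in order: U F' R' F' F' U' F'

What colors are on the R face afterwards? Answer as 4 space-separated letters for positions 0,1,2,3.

After move 1 (U): U=WWWW F=RRGG R=BBRR B=OOBB L=GGOO
After move 2 (F'): F=RGRG U=WWBR R=YBYR D=GOYY L=GWOW
After move 3 (R'): R=BRYY U=WBBO F=RWRR D=GGYG B=YOOB
After move 4 (F'): F=WRRR U=WBBY R=GRGY D=WWYG L=GOOB
After move 5 (F'): F=RRWR U=WBGG R=WRWY D=OBYG L=GYOB
After move 6 (U'): U=BGWG F=GYWR R=RRWY B=WROB L=YOOB
After move 7 (F'): F=YRGW U=BGRW R=BROY D=OBYG L=YGOW
Query: R face = BROY

Answer: B R O Y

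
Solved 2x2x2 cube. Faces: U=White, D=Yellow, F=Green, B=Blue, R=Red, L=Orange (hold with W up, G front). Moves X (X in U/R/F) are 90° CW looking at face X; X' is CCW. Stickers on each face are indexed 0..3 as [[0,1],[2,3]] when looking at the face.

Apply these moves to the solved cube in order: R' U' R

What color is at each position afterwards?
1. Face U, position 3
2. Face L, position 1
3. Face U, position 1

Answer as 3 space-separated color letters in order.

Answer: W B O

Derivation:
After move 1 (R'): R=RRRR U=WBWB F=GWGW D=YGYG B=YBYB
After move 2 (U'): U=BBWW F=OOGW R=GWRR B=RRYB L=YBOO
After move 3 (R): R=RGRW U=BOWW F=OGGG D=YYYR B=WRBB
Query 1: U[3] = W
Query 2: L[1] = B
Query 3: U[1] = O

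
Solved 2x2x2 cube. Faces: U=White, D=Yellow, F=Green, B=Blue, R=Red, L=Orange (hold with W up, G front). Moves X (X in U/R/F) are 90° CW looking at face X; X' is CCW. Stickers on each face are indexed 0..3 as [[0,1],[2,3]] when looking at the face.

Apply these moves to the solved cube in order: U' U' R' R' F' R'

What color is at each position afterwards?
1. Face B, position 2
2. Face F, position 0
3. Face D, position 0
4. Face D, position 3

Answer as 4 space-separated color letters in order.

Answer: O B R G

Derivation:
After move 1 (U'): U=WWWW F=OOGG R=GGRR B=RRBB L=BBOO
After move 2 (U'): U=WWWW F=BBGG R=OORR B=GGBB L=RROO
After move 3 (R'): R=OROR U=WBWG F=BWGW D=YBYG B=YGYB
After move 4 (R'): R=RROO U=WYWY F=BBGG D=YWYW B=GGBB
After move 5 (F'): F=BGBG U=WYRO R=WRYO D=ROYW L=RYOW
After move 6 (R'): R=ROWY U=WBRG F=BYBO D=RGYG B=WGOB
Query 1: B[2] = O
Query 2: F[0] = B
Query 3: D[0] = R
Query 4: D[3] = G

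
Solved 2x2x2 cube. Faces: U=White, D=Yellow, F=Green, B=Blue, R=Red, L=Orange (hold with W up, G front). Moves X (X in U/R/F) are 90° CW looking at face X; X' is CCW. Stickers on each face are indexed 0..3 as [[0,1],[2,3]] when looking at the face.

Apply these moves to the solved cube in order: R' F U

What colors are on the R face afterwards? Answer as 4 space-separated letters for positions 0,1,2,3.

After move 1 (R'): R=RRRR U=WBWB F=GWGW D=YGYG B=YBYB
After move 2 (F): F=GGWW U=WBOO R=WRBR D=RRYG L=OYOG
After move 3 (U): U=OWOB F=WRWW R=YBBR B=OYYB L=GGOG
Query: R face = YBBR

Answer: Y B B R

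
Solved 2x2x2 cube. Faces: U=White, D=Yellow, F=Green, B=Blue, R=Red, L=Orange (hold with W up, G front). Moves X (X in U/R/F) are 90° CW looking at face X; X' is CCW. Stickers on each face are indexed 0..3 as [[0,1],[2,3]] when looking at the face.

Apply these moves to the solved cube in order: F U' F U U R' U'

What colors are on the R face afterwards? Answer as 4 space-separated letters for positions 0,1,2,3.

After move 1 (F): F=GGGG U=WWOO R=WRWR D=RRYY L=OYOY
After move 2 (U'): U=WOWO F=OYGG R=GGWR B=WRBB L=BBOY
After move 3 (F): F=GOGY U=WOYB R=WGOR D=WGYY L=BROR
After move 4 (U): U=YWBO F=WGGY R=WROR B=BRBB L=GOOR
After move 5 (U): U=BYOW F=WRGY R=BROR B=GOBB L=WGOR
After move 6 (R'): R=RRBO U=BBOG F=WYGW D=WRYY B=YOGB
After move 7 (U'): U=BGBO F=WGGW R=WYBO B=RRGB L=YOOR
Query: R face = WYBO

Answer: W Y B O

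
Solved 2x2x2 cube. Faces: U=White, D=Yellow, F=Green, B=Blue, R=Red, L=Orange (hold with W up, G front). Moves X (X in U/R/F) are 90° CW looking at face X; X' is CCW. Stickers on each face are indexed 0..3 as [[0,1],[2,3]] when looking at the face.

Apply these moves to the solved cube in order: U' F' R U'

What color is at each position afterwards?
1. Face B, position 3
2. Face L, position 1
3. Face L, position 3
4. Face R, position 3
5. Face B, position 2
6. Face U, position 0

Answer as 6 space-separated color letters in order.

Answer: B R W G W G

Derivation:
After move 1 (U'): U=WWWW F=OOGG R=GGRR B=RRBB L=BBOO
After move 2 (F'): F=OGOG U=WWGR R=YGYR D=BOYY L=BWOW
After move 3 (R): R=YYRG U=WGGG F=OOOY D=BBYR B=RRWB
After move 4 (U'): U=GGWG F=BWOY R=OORG B=YYWB L=RROW
Query 1: B[3] = B
Query 2: L[1] = R
Query 3: L[3] = W
Query 4: R[3] = G
Query 5: B[2] = W
Query 6: U[0] = G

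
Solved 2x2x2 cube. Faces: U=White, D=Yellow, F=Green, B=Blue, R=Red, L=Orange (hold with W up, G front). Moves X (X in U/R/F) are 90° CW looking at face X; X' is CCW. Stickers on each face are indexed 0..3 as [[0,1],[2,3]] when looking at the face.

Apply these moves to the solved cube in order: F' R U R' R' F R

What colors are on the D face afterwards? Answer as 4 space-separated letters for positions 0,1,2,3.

After move 1 (F'): F=GGGG U=WWRR R=YRYR D=OOYY L=OWOW
After move 2 (R): R=YYRR U=WGRG F=GOGY D=OBYB B=RBWB
After move 3 (U): U=RWGG F=YYGY R=RBRR B=OWWB L=GOOW
After move 4 (R'): R=BRRR U=RWGO F=YWGG D=OYYY B=BWBB
After move 5 (R'): R=RRBR U=RBGB F=YWGO D=OWYG B=YWYB
After move 6 (F): F=GYOW U=RBWO R=GRBR D=BRYG L=GOOW
After move 7 (R): R=BGRR U=RYWW F=GROG D=BYYY B=OWBB
Query: D face = BYYY

Answer: B Y Y Y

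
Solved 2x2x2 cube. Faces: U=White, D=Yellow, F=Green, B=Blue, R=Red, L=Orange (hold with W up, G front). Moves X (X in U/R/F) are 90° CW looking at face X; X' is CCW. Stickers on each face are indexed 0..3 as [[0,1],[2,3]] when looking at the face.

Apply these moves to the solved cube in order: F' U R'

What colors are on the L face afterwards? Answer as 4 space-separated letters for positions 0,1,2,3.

After move 1 (F'): F=GGGG U=WWRR R=YRYR D=OOYY L=OWOW
After move 2 (U): U=RWRW F=YRGG R=BBYR B=OWBB L=GGOW
After move 3 (R'): R=BRBY U=RBRO F=YWGW D=ORYG B=YWOB
Query: L face = GGOW

Answer: G G O W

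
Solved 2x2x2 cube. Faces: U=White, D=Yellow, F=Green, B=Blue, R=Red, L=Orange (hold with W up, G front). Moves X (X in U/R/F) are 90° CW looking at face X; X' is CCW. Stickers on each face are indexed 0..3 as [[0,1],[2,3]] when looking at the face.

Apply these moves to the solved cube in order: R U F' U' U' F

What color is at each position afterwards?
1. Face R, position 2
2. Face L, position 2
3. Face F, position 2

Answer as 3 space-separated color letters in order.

Answer: W O G

Derivation:
After move 1 (R): R=RRRR U=WGWG F=GYGY D=YBYB B=WBWB
After move 2 (U): U=WWGG F=RRGY R=WBRR B=OOWB L=GYOO
After move 3 (F'): F=RYRG U=WWWR R=BBYR D=YOYB L=GGOG
After move 4 (U'): U=WRWW F=GGRG R=RYYR B=BBWB L=OOOG
After move 5 (U'): U=RWWW F=OORG R=GGYR B=RYWB L=BBOG
After move 6 (F): F=ROGO U=RWGB R=WGWR D=YGYB L=BYOO
Query 1: R[2] = W
Query 2: L[2] = O
Query 3: F[2] = G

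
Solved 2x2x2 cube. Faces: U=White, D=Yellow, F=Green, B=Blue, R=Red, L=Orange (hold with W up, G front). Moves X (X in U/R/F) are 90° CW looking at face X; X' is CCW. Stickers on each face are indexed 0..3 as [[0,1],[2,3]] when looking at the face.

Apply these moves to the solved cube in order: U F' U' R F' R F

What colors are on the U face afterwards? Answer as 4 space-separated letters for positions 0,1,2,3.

Answer: W Y W G

Derivation:
After move 1 (U): U=WWWW F=RRGG R=BBRR B=OOBB L=GGOO
After move 2 (F'): F=RGRG U=WWBR R=YBYR D=GOYY L=GWOW
After move 3 (U'): U=WRWB F=GWRG R=RGYR B=YBBB L=OOOW
After move 4 (R): R=YRRG U=WWWG F=GORY D=GBYY B=BBRB
After move 5 (F'): F=OYGR U=WWYR R=BRGG D=OWYY L=OGOW
After move 6 (R): R=GBGR U=WYYR F=OWGY D=ORYB B=RBWB
After move 7 (F): F=GOYW U=WYWG R=YBRR D=GGYB L=OOOR
Query: U face = WYWG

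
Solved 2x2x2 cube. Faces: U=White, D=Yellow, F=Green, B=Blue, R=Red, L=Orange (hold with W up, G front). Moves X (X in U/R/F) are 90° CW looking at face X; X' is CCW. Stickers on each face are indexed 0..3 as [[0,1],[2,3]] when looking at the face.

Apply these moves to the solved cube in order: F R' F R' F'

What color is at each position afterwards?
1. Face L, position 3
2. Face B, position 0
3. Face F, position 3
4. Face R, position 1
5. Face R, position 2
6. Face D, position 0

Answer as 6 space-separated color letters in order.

After move 1 (F): F=GGGG U=WWOO R=WRWR D=RRYY L=OYOY
After move 2 (R'): R=RRWW U=WBOB F=GWGO D=RGYG B=YBRB
After move 3 (F): F=GGOW U=WBYY R=ORBW D=WRYG L=OROG
After move 4 (R'): R=RWOB U=WRYY F=GBOY D=WGYW B=GBRB
After move 5 (F'): F=BYGO U=WRRO R=GWWB D=RGYW L=OYOY
Query 1: L[3] = Y
Query 2: B[0] = G
Query 3: F[3] = O
Query 4: R[1] = W
Query 5: R[2] = W
Query 6: D[0] = R

Answer: Y G O W W R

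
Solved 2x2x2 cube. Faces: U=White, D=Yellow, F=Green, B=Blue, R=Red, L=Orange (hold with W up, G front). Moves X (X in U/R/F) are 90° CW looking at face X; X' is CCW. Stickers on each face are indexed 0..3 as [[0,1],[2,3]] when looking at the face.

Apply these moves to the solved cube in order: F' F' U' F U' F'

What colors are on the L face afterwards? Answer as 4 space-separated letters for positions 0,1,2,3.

After move 1 (F'): F=GGGG U=WWRR R=YRYR D=OOYY L=OWOW
After move 2 (F'): F=GGGG U=WWYY R=OROR D=WWYY L=OROR
After move 3 (U'): U=WYWY F=ORGG R=GGOR B=ORBB L=BBOR
After move 4 (F): F=GOGR U=WYRB R=WGYR D=OGYY L=BWOW
After move 5 (U'): U=YBWR F=BWGR R=GOYR B=WGBB L=OROW
After move 6 (F'): F=WRBG U=YBGY R=GOOR D=RWYY L=OROW
Query: L face = OROW

Answer: O R O W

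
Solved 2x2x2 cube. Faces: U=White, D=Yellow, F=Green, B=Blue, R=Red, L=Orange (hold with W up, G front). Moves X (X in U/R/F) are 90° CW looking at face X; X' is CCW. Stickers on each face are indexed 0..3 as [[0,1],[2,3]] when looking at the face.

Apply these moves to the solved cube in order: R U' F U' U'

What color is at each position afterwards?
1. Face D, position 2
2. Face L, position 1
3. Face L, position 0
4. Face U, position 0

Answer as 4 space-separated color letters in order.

After move 1 (R): R=RRRR U=WGWG F=GYGY D=YBYB B=WBWB
After move 2 (U'): U=GGWW F=OOGY R=GYRR B=RRWB L=WBOO
After move 3 (F): F=GOYO U=GGOB R=WYWR D=RGYB L=WYOB
After move 4 (U'): U=GBGO F=WYYO R=GOWR B=WYWB L=RROB
After move 5 (U'): U=BOGG F=RRYO R=WYWR B=GOWB L=WYOB
Query 1: D[2] = Y
Query 2: L[1] = Y
Query 3: L[0] = W
Query 4: U[0] = B

Answer: Y Y W B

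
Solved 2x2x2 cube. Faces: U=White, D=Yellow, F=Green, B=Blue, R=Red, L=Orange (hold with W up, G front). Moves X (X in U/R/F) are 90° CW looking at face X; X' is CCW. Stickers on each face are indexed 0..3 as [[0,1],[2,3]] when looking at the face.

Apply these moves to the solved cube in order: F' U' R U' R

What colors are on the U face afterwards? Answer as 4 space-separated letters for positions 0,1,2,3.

After move 1 (F'): F=GGGG U=WWRR R=YRYR D=OOYY L=OWOW
After move 2 (U'): U=WRWR F=OWGG R=GGYR B=YRBB L=BBOW
After move 3 (R): R=YGRG U=WWWG F=OOGY D=OBYY B=RRRB
After move 4 (U'): U=WGWW F=BBGY R=OORG B=YGRB L=RROW
After move 5 (R): R=ROGO U=WBWY F=BBGY D=ORYY B=WGGB
Query: U face = WBWY

Answer: W B W Y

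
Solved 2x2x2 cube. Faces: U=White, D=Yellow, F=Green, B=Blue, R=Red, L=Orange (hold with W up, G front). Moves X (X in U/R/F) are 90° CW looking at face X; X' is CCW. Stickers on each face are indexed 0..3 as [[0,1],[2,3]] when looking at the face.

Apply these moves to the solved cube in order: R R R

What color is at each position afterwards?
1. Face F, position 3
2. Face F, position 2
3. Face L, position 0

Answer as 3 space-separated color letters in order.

Answer: W G O

Derivation:
After move 1 (R): R=RRRR U=WGWG F=GYGY D=YBYB B=WBWB
After move 2 (R): R=RRRR U=WYWY F=GBGB D=YWYW B=GBGB
After move 3 (R): R=RRRR U=WBWB F=GWGW D=YGYG B=YBYB
Query 1: F[3] = W
Query 2: F[2] = G
Query 3: L[0] = O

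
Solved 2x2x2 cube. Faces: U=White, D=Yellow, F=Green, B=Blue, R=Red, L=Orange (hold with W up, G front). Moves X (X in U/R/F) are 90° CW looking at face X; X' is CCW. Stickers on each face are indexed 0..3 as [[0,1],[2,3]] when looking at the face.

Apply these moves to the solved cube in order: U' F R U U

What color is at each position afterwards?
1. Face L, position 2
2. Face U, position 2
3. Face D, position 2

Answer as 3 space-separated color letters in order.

After move 1 (U'): U=WWWW F=OOGG R=GGRR B=RRBB L=BBOO
After move 2 (F): F=GOGO U=WWOB R=WGWR D=RGYY L=BYOY
After move 3 (R): R=WWRG U=WOOO F=GGGY D=RBYR B=BRWB
After move 4 (U): U=OWOO F=WWGY R=BRRG B=BYWB L=GGOY
After move 5 (U): U=OOOW F=BRGY R=BYRG B=GGWB L=WWOY
Query 1: L[2] = O
Query 2: U[2] = O
Query 3: D[2] = Y

Answer: O O Y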